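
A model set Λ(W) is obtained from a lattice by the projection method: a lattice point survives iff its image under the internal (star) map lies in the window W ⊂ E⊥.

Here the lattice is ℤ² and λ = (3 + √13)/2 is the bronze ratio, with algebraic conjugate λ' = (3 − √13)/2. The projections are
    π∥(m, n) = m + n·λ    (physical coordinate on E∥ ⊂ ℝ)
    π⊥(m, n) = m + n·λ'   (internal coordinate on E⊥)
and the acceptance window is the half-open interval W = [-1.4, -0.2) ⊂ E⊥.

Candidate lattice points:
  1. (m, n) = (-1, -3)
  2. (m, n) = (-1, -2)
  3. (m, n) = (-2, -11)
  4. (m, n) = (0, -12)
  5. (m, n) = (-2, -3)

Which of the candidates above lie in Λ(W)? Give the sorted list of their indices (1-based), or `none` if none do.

Numerically λ ≈ 3.30278 and λ' = −1/λ ≈ -0.30278.
#1 (-1,-3): internal coord -1 + (-3)·λ' = -0.09167; -0.09167 ∉ [-1.4, -0.2) → out
#2 (-1,-2): internal coord -1 + (-2)·λ' = -0.39445; -0.39445 ∈ [-1.4, -0.2) → IN Λ
#3 (-2,-11): internal coord -2 + (-11)·λ' = +1.33053; +1.33053 ∉ [-1.4, -0.2) → out
#4 (0,-12): internal coord 0 + (-12)·λ' = +3.63331; +3.63331 ∉ [-1.4, -0.2) → out
#5 (-2,-3): internal coord -2 + (-3)·λ' = -1.09167; -1.09167 ∈ [-1.4, -0.2) → IN Λ

2, 5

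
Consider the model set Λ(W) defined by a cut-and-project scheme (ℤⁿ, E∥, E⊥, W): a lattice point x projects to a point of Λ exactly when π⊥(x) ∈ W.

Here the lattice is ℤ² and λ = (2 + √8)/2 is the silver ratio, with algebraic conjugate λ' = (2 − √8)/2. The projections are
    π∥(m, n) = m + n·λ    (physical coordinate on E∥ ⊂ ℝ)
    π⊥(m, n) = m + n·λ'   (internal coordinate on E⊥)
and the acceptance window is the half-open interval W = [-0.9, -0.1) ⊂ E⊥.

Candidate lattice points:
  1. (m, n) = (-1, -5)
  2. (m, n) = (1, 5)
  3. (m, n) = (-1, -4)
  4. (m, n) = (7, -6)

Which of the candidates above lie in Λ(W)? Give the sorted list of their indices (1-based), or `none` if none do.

Compute λ' = (2−√8)/2 = -0.414214, so π⊥(m,n) = m -0.414214·n.
#1 (-1,-5): internal coord -1 + (-5)·λ' = +1.071068; +1.071068 ∉ [-0.9, -0.1) → out
#2 (1,5): internal coord 1 + (5)·λ' = -1.071068; -1.071068 ∉ [-0.9, -0.1) → out
#3 (-1,-4): internal coord -1 + (-4)·λ' = +0.656854; +0.656854 ∉ [-0.9, -0.1) → out
#4 (7,-6): internal coord 7 + (-6)·λ' = +9.485281; +9.485281 ∉ [-0.9, -0.1) → out

none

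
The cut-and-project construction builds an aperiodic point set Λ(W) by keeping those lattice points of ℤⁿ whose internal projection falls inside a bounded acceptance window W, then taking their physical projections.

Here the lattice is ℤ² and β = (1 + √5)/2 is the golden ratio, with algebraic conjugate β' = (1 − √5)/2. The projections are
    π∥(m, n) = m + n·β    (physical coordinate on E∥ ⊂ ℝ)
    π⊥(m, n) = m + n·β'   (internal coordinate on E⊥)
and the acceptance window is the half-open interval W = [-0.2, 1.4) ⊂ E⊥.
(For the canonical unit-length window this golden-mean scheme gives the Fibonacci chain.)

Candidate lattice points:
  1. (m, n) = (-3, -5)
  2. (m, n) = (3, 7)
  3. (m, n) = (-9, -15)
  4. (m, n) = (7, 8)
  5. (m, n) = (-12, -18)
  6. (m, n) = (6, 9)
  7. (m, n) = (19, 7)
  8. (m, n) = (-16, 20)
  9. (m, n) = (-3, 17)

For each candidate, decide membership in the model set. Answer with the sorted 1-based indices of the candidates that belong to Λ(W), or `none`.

1, 3, 6

Compute β' = (1−√5)/2 = -0.61803, so π⊥(m,n) = m -0.61803·n.
[1] lift (-3,-5): star map gives 0.09017; window check -0.2 ≤ 0.09017 < 1.4 is true → IN Λ
[2] lift (3,7): star map gives -1.32624; window check -0.2 ≤ -1.32624 < 1.4 is false → out
[3] lift (-9,-15): star map gives 0.27051; window check -0.2 ≤ 0.27051 < 1.4 is true → IN Λ
[4] lift (7,8): star map gives 2.05573; window check -0.2 ≤ 2.05573 < 1.4 is false → out
[5] lift (-12,-18): star map gives -0.87539; window check -0.2 ≤ -0.87539 < 1.4 is false → out
[6] lift (6,9): star map gives 0.43769; window check -0.2 ≤ 0.43769 < 1.4 is true → IN Λ
[7] lift (19,7): star map gives 14.67376; window check -0.2 ≤ 14.67376 < 1.4 is false → out
[8] lift (-16,20): star map gives -28.36068; window check -0.2 ≤ -28.36068 < 1.4 is false → out
[9] lift (-3,17): star map gives -13.50658; window check -0.2 ≤ -13.50658 < 1.4 is false → out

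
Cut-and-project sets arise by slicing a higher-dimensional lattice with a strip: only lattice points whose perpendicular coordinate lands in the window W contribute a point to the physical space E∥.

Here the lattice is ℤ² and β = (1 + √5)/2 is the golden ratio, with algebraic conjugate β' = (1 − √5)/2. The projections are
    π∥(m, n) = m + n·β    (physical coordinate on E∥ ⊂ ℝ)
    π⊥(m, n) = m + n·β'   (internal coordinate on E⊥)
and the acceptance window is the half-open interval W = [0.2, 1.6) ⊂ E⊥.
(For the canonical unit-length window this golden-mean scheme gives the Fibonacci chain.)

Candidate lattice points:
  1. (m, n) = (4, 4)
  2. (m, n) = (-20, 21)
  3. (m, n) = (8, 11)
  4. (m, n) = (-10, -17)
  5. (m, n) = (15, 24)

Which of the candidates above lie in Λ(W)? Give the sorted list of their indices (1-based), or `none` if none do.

β' = (1−√5)/2 ≈ -0.6180.
candidate 1: (m,n)=(4,4) → π∥ = 4+4·β ≈ 10.4721, π⊥ = 4+4·β' ≈ 1.5279 ∈ [0.2, 1.6) ⇒ IN Λ
candidate 2: (m,n)=(-20,21) → π∥ = -20+21·β ≈ 13.9787, π⊥ = -20+21·β' ≈ -32.9787 ∉ [0.2, 1.6) ⇒ out
candidate 3: (m,n)=(8,11) → π∥ = 8+11·β ≈ 25.7984, π⊥ = 8+11·β' ≈ 1.2016 ∈ [0.2, 1.6) ⇒ IN Λ
candidate 4: (m,n)=(-10,-17) → π∥ = -10-17·β ≈ -37.5066, π⊥ = -10-17·β' ≈ 0.5066 ∈ [0.2, 1.6) ⇒ IN Λ
candidate 5: (m,n)=(15,24) → π∥ = 15+24·β ≈ 53.8328, π⊥ = 15+24·β' ≈ 0.1672 ∉ [0.2, 1.6) ⇒ out

1, 3, 4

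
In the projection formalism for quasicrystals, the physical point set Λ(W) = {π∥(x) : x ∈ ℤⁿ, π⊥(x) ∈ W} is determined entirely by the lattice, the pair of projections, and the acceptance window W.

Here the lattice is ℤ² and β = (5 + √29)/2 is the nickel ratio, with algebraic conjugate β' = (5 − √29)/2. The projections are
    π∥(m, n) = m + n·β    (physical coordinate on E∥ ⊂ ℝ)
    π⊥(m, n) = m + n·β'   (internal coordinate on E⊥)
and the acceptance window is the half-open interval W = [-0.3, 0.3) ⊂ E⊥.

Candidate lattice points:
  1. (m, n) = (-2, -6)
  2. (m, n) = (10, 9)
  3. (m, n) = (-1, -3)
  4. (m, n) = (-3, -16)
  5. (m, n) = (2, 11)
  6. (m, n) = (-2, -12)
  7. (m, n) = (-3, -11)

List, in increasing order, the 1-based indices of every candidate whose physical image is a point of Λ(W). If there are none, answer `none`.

Compute β' = (5−√29)/2 = -0.19258, so π⊥(m,n) = m -0.19258·n.
candidate 1: (m,n)=(-2,-6) → π∥ = -2-6·β ≈ -33.15549, π⊥ = -2-6·β' ≈ -0.84451 ∉ [-0.3, 0.3) ⇒ out
candidate 2: (m,n)=(10,9) → π∥ = 10+9·β ≈ 56.73324, π⊥ = 10+9·β' ≈ 8.26676 ∉ [-0.3, 0.3) ⇒ out
candidate 3: (m,n)=(-1,-3) → π∥ = -1-3·β ≈ -16.57775, π⊥ = -1-3·β' ≈ -0.42225 ∉ [-0.3, 0.3) ⇒ out
candidate 4: (m,n)=(-3,-16) → π∥ = -3-16·β ≈ -86.08132, π⊥ = -3-16·β' ≈ 0.08132 ∈ [-0.3, 0.3) ⇒ IN Λ
candidate 5: (m,n)=(2,11) → π∥ = 2+11·β ≈ 59.11841, π⊥ = 2+11·β' ≈ -0.11841 ∈ [-0.3, 0.3) ⇒ IN Λ
candidate 6: (m,n)=(-2,-12) → π∥ = -2-12·β ≈ -64.31099, π⊥ = -2-12·β' ≈ 0.31099 ∉ [-0.3, 0.3) ⇒ out
candidate 7: (m,n)=(-3,-11) → π∥ = -3-11·β ≈ -60.11841, π⊥ = -3-11·β' ≈ -0.88159 ∉ [-0.3, 0.3) ⇒ out

4, 5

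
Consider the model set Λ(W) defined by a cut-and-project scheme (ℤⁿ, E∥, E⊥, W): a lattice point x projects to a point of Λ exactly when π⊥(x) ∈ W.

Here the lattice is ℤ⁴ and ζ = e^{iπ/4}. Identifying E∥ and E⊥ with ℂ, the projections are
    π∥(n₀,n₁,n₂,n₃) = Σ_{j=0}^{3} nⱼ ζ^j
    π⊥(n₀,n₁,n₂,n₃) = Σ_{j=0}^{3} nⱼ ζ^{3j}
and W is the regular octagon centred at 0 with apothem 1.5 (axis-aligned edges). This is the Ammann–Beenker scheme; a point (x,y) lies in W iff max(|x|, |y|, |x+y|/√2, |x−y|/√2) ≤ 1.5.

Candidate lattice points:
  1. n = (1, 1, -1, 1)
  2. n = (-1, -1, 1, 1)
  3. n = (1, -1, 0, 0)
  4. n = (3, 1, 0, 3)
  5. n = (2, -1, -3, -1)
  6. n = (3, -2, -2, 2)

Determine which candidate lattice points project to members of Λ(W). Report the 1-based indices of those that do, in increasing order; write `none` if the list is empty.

Internal map: ζ^{3j} for j=0..3 gives (1,0), (−√2/2,√2/2), (0,−1), (√2/2,√2/2).
candidate 1: n = (1, 1, -1, 1) → π⊥ ≈ (+1.0000, +2.4142); max(|x|,|y|,|x±y|/√2) = 2.4142 > 1.5 ⇒ ∉ W
candidate 2: n = (-1, -1, 1, 1) → π⊥ ≈ (+0.4142, -1.0000); max(|x|,|y|,|x±y|/√2) = 1.0000 ≤ 1.5 ⇒ ∈ W
candidate 3: n = (1, -1, 0, 0) → π⊥ ≈ (+1.7071, -0.7071); max(|x|,|y|,|x±y|/√2) = 1.7071 > 1.5 ⇒ ∉ W
candidate 4: n = (3, 1, 0, 3) → π⊥ ≈ (+4.4142, +2.8284); max(|x|,|y|,|x±y|/√2) = 5.1213 > 1.5 ⇒ ∉ W
candidate 5: n = (2, -1, -3, -1) → π⊥ ≈ (+2.0000, +1.5858); max(|x|,|y|,|x±y|/√2) = 2.5355 > 1.5 ⇒ ∉ W
candidate 6: n = (3, -2, -2, 2) → π⊥ ≈ (+5.8284, +2.0000); max(|x|,|y|,|x±y|/√2) = 5.8284 > 1.5 ⇒ ∉ W

2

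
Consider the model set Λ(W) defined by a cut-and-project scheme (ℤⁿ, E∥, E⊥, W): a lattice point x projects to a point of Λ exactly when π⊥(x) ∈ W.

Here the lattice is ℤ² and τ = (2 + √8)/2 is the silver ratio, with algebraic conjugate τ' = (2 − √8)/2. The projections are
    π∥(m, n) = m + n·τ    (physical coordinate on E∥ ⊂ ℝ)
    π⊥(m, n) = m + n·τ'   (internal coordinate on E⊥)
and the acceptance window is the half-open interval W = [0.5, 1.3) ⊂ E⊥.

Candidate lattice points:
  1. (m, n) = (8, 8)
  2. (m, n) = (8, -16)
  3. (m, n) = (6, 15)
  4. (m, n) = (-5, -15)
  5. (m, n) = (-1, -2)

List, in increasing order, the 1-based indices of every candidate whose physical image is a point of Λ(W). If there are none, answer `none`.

τ' = (2−√8)/2 ≈ -0.4142.
[1] lift (8,8): star map gives 4.6863; window check 0.5 ≤ 4.6863 < 1.3 is false → out
[2] lift (8,-16): star map gives 14.6274; window check 0.5 ≤ 14.6274 < 1.3 is false → out
[3] lift (6,15): star map gives -0.2132; window check 0.5 ≤ -0.2132 < 1.3 is false → out
[4] lift (-5,-15): star map gives 1.2132; window check 0.5 ≤ 1.2132 < 1.3 is true → IN Λ
[5] lift (-1,-2): star map gives -0.1716; window check 0.5 ≤ -0.1716 < 1.3 is false → out

4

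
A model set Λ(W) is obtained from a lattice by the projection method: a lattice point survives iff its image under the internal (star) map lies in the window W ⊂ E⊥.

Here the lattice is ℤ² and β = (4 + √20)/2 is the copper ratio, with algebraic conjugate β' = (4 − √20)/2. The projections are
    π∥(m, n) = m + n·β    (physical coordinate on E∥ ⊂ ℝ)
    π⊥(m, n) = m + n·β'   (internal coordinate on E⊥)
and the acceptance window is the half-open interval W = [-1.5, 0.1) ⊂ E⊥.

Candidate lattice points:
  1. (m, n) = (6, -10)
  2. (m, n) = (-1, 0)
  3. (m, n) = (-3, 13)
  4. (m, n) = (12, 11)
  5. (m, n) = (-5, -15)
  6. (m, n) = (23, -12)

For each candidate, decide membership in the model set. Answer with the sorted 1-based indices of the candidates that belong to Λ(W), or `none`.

Compute β' = (4−√20)/2 = -0.2361, so π⊥(m,n) = m -0.2361·n.
[1] lift (6,-10): star map gives 8.3607; window check -1.5 ≤ 8.3607 < 0.1 is false → out
[2] lift (-1,0): star map gives -1.0000; window check -1.5 ≤ -1.0000 < 0.1 is true → IN Λ
[3] lift (-3,13): star map gives -6.0689; window check -1.5 ≤ -6.0689 < 0.1 is false → out
[4] lift (12,11): star map gives 9.4033; window check -1.5 ≤ 9.4033 < 0.1 is false → out
[5] lift (-5,-15): star map gives -1.4590; window check -1.5 ≤ -1.4590 < 0.1 is true → IN Λ
[6] lift (23,-12): star map gives 25.8328; window check -1.5 ≤ 25.8328 < 0.1 is false → out

2, 5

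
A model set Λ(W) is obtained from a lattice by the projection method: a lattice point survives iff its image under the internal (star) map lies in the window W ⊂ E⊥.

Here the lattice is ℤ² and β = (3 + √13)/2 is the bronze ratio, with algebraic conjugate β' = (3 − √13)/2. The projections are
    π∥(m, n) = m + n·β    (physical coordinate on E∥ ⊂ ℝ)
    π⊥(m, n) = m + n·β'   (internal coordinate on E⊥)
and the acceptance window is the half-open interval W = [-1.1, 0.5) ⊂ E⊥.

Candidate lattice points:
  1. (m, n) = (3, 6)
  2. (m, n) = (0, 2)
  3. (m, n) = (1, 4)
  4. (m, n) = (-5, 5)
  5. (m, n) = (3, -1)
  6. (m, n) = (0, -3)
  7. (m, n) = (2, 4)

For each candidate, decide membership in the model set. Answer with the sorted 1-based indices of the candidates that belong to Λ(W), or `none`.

Numerically β ≈ 3.3028 and β' = −1/β ≈ -0.3028.
candidate 1: (m,n)=(3,6) → π∥ = 3+6·β ≈ 22.8167, π⊥ = 3+6·β' ≈ 1.1833 ∉ [-1.1, 0.5) ⇒ out
candidate 2: (m,n)=(0,2) → π∥ = 0+2·β ≈ 6.6056, π⊥ = 0+2·β' ≈ -0.6056 ∈ [-1.1, 0.5) ⇒ IN Λ
candidate 3: (m,n)=(1,4) → π∥ = 1+4·β ≈ 14.2111, π⊥ = 1+4·β' ≈ -0.2111 ∈ [-1.1, 0.5) ⇒ IN Λ
candidate 4: (m,n)=(-5,5) → π∥ = -5+5·β ≈ 11.5139, π⊥ = -5+5·β' ≈ -6.5139 ∉ [-1.1, 0.5) ⇒ out
candidate 5: (m,n)=(3,-1) → π∥ = 3-1·β ≈ -0.3028, π⊥ = 3-1·β' ≈ 3.3028 ∉ [-1.1, 0.5) ⇒ out
candidate 6: (m,n)=(0,-3) → π∥ = 0-3·β ≈ -9.9083, π⊥ = 0-3·β' ≈ 0.9083 ∉ [-1.1, 0.5) ⇒ out
candidate 7: (m,n)=(2,4) → π∥ = 2+4·β ≈ 15.2111, π⊥ = 2+4·β' ≈ 0.7889 ∉ [-1.1, 0.5) ⇒ out

2, 3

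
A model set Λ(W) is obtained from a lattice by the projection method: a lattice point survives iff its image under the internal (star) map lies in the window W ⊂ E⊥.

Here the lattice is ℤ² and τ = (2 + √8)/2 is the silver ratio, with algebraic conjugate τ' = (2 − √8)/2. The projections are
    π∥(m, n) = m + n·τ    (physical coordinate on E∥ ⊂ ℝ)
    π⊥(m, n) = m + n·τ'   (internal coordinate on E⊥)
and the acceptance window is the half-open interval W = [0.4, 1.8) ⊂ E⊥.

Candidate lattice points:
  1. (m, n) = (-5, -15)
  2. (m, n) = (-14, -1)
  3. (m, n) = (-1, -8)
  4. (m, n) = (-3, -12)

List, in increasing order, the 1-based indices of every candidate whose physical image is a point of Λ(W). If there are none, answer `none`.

τ' = (2−√8)/2 ≈ -0.41421.
[1] lift (-5,-15): star map gives 1.21320; window check 0.4 ≤ 1.21320 < 1.8 is true → IN Λ
[2] lift (-14,-1): star map gives -13.58579; window check 0.4 ≤ -13.58579 < 1.8 is false → out
[3] lift (-1,-8): star map gives 2.31371; window check 0.4 ≤ 2.31371 < 1.8 is false → out
[4] lift (-3,-12): star map gives 1.97056; window check 0.4 ≤ 1.97056 < 1.8 is false → out

1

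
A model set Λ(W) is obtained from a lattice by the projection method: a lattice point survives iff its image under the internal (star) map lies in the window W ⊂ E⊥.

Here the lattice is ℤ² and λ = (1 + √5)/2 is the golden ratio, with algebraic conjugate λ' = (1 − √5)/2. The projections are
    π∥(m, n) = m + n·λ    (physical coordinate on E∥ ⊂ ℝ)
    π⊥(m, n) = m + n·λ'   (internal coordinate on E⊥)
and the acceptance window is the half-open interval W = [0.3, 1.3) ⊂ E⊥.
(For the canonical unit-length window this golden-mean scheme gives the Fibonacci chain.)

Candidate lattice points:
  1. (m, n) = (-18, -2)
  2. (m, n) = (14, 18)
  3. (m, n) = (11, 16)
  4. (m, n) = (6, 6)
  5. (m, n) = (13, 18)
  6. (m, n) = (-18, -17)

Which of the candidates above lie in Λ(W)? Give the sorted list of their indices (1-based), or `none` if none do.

Compute λ' = (1−√5)/2 = -0.6180, so π⊥(m,n) = m -0.6180·n.
#1 (-18,-2): internal coord -18 + (-2)·λ' = -16.7639; -16.7639 ∉ [0.3, 1.3) → out
#2 (14,18): internal coord 14 + (18)·λ' = +2.8754; +2.8754 ∉ [0.3, 1.3) → out
#3 (11,16): internal coord 11 + (16)·λ' = +1.1115; +1.1115 ∈ [0.3, 1.3) → IN Λ
#4 (6,6): internal coord 6 + (6)·λ' = +2.2918; +2.2918 ∉ [0.3, 1.3) → out
#5 (13,18): internal coord 13 + (18)·λ' = +1.8754; +1.8754 ∉ [0.3, 1.3) → out
#6 (-18,-17): internal coord -18 + (-17)·λ' = -7.4934; -7.4934 ∉ [0.3, 1.3) → out

3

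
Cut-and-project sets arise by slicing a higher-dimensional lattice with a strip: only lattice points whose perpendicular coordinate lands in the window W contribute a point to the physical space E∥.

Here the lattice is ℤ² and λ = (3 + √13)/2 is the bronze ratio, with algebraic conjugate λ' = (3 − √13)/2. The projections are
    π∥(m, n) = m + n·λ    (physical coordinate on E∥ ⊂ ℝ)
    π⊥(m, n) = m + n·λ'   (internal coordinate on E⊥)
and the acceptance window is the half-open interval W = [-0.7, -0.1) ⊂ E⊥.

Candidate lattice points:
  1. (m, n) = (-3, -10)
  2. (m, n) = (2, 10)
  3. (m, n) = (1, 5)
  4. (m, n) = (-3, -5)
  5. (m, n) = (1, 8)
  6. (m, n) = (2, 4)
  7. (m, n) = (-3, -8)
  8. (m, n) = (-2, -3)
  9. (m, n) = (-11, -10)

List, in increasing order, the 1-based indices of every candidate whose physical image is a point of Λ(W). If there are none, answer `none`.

Numerically λ ≈ 3.302776 and λ' = −1/λ ≈ -0.302776.
candidate 1: (m,n)=(-3,-10) → π∥ = -3-10·λ ≈ -36.027756, π⊥ = -3-10·λ' ≈ 0.027756 ∉ [-0.7, -0.1) ⇒ out
candidate 2: (m,n)=(2,10) → π∥ = 2+10·λ ≈ 35.027756, π⊥ = 2+10·λ' ≈ -1.027756 ∉ [-0.7, -0.1) ⇒ out
candidate 3: (m,n)=(1,5) → π∥ = 1+5·λ ≈ 17.513878, π⊥ = 1+5·λ' ≈ -0.513878 ∈ [-0.7, -0.1) ⇒ IN Λ
candidate 4: (m,n)=(-3,-5) → π∥ = -3-5·λ ≈ -19.513878, π⊥ = -3-5·λ' ≈ -1.486122 ∉ [-0.7, -0.1) ⇒ out
candidate 5: (m,n)=(1,8) → π∥ = 1+8·λ ≈ 27.422205, π⊥ = 1+8·λ' ≈ -1.422205 ∉ [-0.7, -0.1) ⇒ out
candidate 6: (m,n)=(2,4) → π∥ = 2+4·λ ≈ 15.211103, π⊥ = 2+4·λ' ≈ 0.788897 ∉ [-0.7, -0.1) ⇒ out
candidate 7: (m,n)=(-3,-8) → π∥ = -3-8·λ ≈ -29.422205, π⊥ = -3-8·λ' ≈ -0.577795 ∈ [-0.7, -0.1) ⇒ IN Λ
candidate 8: (m,n)=(-2,-3) → π∥ = -2-3·λ ≈ -11.908327, π⊥ = -2-3·λ' ≈ -1.091673 ∉ [-0.7, -0.1) ⇒ out
candidate 9: (m,n)=(-11,-10) → π∥ = -11-10·λ ≈ -44.027756, π⊥ = -11-10·λ' ≈ -7.972244 ∉ [-0.7, -0.1) ⇒ out

3, 7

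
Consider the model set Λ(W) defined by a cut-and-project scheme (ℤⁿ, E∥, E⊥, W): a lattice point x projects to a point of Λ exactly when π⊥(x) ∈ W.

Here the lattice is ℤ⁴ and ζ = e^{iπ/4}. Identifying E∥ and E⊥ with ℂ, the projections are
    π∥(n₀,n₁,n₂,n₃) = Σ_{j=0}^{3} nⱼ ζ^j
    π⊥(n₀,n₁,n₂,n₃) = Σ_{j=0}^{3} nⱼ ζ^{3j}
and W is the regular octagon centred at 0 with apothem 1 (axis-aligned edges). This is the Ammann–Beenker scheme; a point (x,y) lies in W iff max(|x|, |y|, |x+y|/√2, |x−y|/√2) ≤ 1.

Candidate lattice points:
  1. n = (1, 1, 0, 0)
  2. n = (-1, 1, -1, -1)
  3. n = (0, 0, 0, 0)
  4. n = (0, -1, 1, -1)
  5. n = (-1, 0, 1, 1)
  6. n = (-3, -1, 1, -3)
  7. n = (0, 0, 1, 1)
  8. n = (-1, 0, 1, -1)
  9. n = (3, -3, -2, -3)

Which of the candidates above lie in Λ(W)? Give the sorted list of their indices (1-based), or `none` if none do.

π⊥(n) = n₀ + n₁ζ³ + n₂ζ⁶ + n₃ζ⁹ where ζ = e^{iπ/4}.
candidate 1: n = (1, 1, 0, 0) → π⊥ ≈ (+0.2929, +0.7071); max(|x|,|y|,|x±y|/√2) = 0.7071 ≤ 1 ⇒ ∈ W
candidate 2: n = (-1, 1, -1, -1) → π⊥ ≈ (-2.4142, +1.0000); max(|x|,|y|,|x±y|/√2) = 2.4142 > 1 ⇒ ∉ W
candidate 3: n = (0, 0, 0, 0) → π⊥ ≈ (+0.0000, +0.0000); max(|x|,|y|,|x±y|/√2) = 0.0000 ≤ 1 ⇒ ∈ W
candidate 4: n = (0, -1, 1, -1) → π⊥ ≈ (+0.0000, -2.4142); max(|x|,|y|,|x±y|/√2) = 2.4142 > 1 ⇒ ∉ W
candidate 5: n = (-1, 0, 1, 1) → π⊥ ≈ (-0.2929, -0.2929); max(|x|,|y|,|x±y|/√2) = 0.4142 ≤ 1 ⇒ ∈ W
candidate 6: n = (-3, -1, 1, -3) → π⊥ ≈ (-4.4142, -3.8284); max(|x|,|y|,|x±y|/√2) = 5.8284 > 1 ⇒ ∉ W
candidate 7: n = (0, 0, 1, 1) → π⊥ ≈ (+0.7071, -0.2929); max(|x|,|y|,|x±y|/√2) = 0.7071 ≤ 1 ⇒ ∈ W
candidate 8: n = (-1, 0, 1, -1) → π⊥ ≈ (-1.7071, -1.7071); max(|x|,|y|,|x±y|/√2) = 2.4142 > 1 ⇒ ∉ W
candidate 9: n = (3, -3, -2, -3) → π⊥ ≈ (+3.0000, -2.2426); max(|x|,|y|,|x±y|/√2) = 3.7071 > 1 ⇒ ∉ W

1, 3, 5, 7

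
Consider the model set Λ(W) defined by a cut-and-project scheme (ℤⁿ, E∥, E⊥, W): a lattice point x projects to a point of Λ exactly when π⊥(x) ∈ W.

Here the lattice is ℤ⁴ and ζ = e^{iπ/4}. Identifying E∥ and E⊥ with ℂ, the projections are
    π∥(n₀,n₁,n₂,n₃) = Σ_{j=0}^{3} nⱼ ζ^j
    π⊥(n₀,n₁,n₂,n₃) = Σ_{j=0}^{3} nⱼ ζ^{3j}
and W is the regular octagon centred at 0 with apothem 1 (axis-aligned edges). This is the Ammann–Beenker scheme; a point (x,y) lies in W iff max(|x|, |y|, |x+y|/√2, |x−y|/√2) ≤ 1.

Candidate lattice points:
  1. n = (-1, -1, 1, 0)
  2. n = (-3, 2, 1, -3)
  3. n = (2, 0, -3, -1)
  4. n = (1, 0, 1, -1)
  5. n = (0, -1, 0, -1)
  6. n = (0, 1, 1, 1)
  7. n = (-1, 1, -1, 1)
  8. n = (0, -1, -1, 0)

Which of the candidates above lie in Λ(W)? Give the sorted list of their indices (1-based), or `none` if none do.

With ζ = e^{iπ/4} the internal vectors are ζ^0,ζ^3,ζ^6,ζ^9.
#1 (-1, -1, 1, 0): internal (-0.29289, -1.70711); octagon support 1.70711 vs apothem 1 → ∉ W
#2 (-3, 2, 1, -3): internal (-6.53553, -1.70711); octagon support 6.53553 vs apothem 1 → ∉ W
#3 (2, 0, -3, -1): internal (1.29289, 2.29289); octagon support 2.53553 vs apothem 1 → ∉ W
#4 (1, 0, 1, -1): internal (0.29289, -1.70711); octagon support 1.70711 vs apothem 1 → ∉ W
#5 (0, -1, 0, -1): internal (0.00000, -1.41421); octagon support 1.41421 vs apothem 1 → ∉ W
#6 (0, 1, 1, 1): internal (0.00000, 0.41421); octagon support 0.41421 vs apothem 1 → ∈ W
#7 (-1, 1, -1, 1): internal (-1.00000, 2.41421); octagon support 2.41421 vs apothem 1 → ∉ W
#8 (0, -1, -1, 0): internal (0.70711, 0.29289); octagon support 0.70711 vs apothem 1 → ∈ W

6, 8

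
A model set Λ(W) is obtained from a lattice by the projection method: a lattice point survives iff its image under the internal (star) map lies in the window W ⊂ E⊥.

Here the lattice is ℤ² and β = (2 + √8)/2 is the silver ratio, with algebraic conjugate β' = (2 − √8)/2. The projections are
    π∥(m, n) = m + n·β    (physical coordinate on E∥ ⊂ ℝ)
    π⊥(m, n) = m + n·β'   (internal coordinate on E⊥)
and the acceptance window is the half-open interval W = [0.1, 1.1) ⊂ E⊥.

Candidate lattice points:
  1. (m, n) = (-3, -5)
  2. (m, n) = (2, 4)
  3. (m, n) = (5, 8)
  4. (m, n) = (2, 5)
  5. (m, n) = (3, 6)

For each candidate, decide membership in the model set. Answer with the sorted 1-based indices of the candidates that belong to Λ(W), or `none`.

2, 5

Numerically β ≈ 2.4142 and β' = −1/β ≈ -0.4142.
#1 (-3,-5): internal coord -3 + (-5)·β' = -0.9289; -0.9289 ∉ [0.1, 1.1) → out
#2 (2,4): internal coord 2 + (4)·β' = +0.3431; +0.3431 ∈ [0.1, 1.1) → IN Λ
#3 (5,8): internal coord 5 + (8)·β' = +1.6863; +1.6863 ∉ [0.1, 1.1) → out
#4 (2,5): internal coord 2 + (5)·β' = -0.0711; -0.0711 ∉ [0.1, 1.1) → out
#5 (3,6): internal coord 3 + (6)·β' = +0.5147; +0.5147 ∈ [0.1, 1.1) → IN Λ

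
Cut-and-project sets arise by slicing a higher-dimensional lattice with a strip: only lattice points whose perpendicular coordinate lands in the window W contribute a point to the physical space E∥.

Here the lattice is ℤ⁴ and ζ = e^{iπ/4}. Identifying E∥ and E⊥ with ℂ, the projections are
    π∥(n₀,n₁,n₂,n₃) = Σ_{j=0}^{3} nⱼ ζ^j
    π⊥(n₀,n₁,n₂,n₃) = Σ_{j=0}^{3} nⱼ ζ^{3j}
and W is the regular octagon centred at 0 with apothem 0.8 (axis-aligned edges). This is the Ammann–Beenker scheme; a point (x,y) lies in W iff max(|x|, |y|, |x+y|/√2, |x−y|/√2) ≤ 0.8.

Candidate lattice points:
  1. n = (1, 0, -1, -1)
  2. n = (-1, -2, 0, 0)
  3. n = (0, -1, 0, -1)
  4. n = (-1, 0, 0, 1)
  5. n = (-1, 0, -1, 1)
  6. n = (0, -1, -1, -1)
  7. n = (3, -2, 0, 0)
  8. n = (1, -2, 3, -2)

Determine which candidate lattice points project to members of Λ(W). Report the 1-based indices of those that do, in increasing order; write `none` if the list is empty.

With ζ = e^{iπ/4} the internal vectors are ζ^0,ζ^3,ζ^6,ζ^9.
#1 (1, 0, -1, -1): internal (0.29289, 0.29289); octagon support 0.41421 vs apothem 0.8 → ∈ W
#2 (-1, -2, 0, 0): internal (0.41421, -1.41421); octagon support 1.41421 vs apothem 0.8 → ∉ W
#3 (0, -1, 0, -1): internal (0.00000, -1.41421); octagon support 1.41421 vs apothem 0.8 → ∉ W
#4 (-1, 0, 0, 1): internal (-0.29289, 0.70711); octagon support 0.70711 vs apothem 0.8 → ∈ W
#5 (-1, 0, -1, 1): internal (-0.29289, 1.70711); octagon support 1.70711 vs apothem 0.8 → ∉ W
#6 (0, -1, -1, -1): internal (0.00000, -0.41421); octagon support 0.41421 vs apothem 0.8 → ∈ W
#7 (3, -2, 0, 0): internal (4.41421, -1.41421); octagon support 4.41421 vs apothem 0.8 → ∉ W
#8 (1, -2, 3, -2): internal (1.00000, -5.82843); octagon support 5.82843 vs apothem 0.8 → ∉ W

1, 4, 6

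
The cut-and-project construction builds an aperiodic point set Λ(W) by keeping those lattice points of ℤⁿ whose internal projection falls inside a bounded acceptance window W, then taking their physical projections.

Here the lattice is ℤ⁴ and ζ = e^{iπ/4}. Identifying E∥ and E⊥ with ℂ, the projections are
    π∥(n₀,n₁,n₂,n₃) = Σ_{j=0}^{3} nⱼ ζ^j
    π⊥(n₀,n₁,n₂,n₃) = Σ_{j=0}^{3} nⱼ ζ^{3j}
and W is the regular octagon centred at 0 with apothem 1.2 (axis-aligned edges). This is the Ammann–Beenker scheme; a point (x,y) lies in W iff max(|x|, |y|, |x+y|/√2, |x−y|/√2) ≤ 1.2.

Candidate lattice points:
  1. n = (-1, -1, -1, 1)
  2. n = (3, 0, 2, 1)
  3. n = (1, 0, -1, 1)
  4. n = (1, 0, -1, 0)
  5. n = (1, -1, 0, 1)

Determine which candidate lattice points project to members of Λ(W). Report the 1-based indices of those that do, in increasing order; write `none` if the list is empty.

With ζ = e^{iπ/4} the internal vectors are ζ^0,ζ^3,ζ^6,ζ^9.
candidate 1: n = (-1, -1, -1, 1) → π⊥ ≈ (+0.41421, +1.00000); max(|x|,|y|,|x±y|/√2) = 1.00000 ≤ 1.2 ⇒ ∈ W
candidate 2: n = (3, 0, 2, 1) → π⊥ ≈ (+3.70711, -1.29289); max(|x|,|y|,|x±y|/√2) = 3.70711 > 1.2 ⇒ ∉ W
candidate 3: n = (1, 0, -1, 1) → π⊥ ≈ (+1.70711, +1.70711); max(|x|,|y|,|x±y|/√2) = 2.41421 > 1.2 ⇒ ∉ W
candidate 4: n = (1, 0, -1, 0) → π⊥ ≈ (+1.00000, +1.00000); max(|x|,|y|,|x±y|/√2) = 1.41421 > 1.2 ⇒ ∉ W
candidate 5: n = (1, -1, 0, 1) → π⊥ ≈ (+2.41421, +0.00000); max(|x|,|y|,|x±y|/√2) = 2.41421 > 1.2 ⇒ ∉ W

1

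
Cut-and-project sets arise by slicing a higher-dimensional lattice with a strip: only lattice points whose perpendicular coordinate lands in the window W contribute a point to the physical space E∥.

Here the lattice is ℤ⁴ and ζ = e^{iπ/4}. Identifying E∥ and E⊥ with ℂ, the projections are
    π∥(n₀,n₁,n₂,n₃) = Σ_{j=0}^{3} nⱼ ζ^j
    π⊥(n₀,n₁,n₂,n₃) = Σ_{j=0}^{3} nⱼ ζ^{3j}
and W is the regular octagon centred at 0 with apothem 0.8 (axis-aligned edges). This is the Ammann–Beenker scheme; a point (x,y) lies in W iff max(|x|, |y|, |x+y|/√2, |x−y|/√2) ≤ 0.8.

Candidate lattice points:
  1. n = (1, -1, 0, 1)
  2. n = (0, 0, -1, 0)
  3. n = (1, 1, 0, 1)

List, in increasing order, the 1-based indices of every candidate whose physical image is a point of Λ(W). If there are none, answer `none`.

With ζ = e^{iπ/4} the internal vectors are ζ^0,ζ^3,ζ^6,ζ^9.
candidate 1: n = (1, -1, 0, 1) → π⊥ ≈ (+2.41421, +0.00000); max(|x|,|y|,|x±y|/√2) = 2.41421 > 0.8 ⇒ ∉ W
candidate 2: n = (0, 0, -1, 0) → π⊥ ≈ (+0.00000, +1.00000); max(|x|,|y|,|x±y|/√2) = 1.00000 > 0.8 ⇒ ∉ W
candidate 3: n = (1, 1, 0, 1) → π⊥ ≈ (+1.00000, +1.41421); max(|x|,|y|,|x±y|/√2) = 1.70711 > 0.8 ⇒ ∉ W

none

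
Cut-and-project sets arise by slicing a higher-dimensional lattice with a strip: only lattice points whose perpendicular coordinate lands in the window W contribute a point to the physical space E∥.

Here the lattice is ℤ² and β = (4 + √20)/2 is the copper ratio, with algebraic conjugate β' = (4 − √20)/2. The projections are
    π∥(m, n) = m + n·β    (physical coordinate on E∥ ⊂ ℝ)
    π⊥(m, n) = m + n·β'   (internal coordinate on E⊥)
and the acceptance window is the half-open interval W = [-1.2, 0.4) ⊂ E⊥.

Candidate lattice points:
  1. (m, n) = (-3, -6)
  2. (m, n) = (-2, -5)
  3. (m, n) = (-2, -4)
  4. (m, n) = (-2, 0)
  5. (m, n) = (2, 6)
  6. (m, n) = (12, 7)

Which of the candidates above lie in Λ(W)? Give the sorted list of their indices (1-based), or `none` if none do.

Numerically β ≈ 4.236068 and β' = −1/β ≈ -0.236068.
candidate 1: (m,n)=(-3,-6) → π∥ = -3-6·β ≈ -28.416408, π⊥ = -3-6·β' ≈ -1.583592 ∉ [-1.2, 0.4) ⇒ out
candidate 2: (m,n)=(-2,-5) → π∥ = -2-5·β ≈ -23.180340, π⊥ = -2-5·β' ≈ -0.819660 ∈ [-1.2, 0.4) ⇒ IN Λ
candidate 3: (m,n)=(-2,-4) → π∥ = -2-4·β ≈ -18.944272, π⊥ = -2-4·β' ≈ -1.055728 ∈ [-1.2, 0.4) ⇒ IN Λ
candidate 4: (m,n)=(-2,0) → π∥ = -2+0·β ≈ -2.000000, π⊥ = -2+0·β' ≈ -2.000000 ∉ [-1.2, 0.4) ⇒ out
candidate 5: (m,n)=(2,6) → π∥ = 2+6·β ≈ 27.416408, π⊥ = 2+6·β' ≈ 0.583592 ∉ [-1.2, 0.4) ⇒ out
candidate 6: (m,n)=(12,7) → π∥ = 12+7·β ≈ 41.652476, π⊥ = 12+7·β' ≈ 10.347524 ∉ [-1.2, 0.4) ⇒ out

2, 3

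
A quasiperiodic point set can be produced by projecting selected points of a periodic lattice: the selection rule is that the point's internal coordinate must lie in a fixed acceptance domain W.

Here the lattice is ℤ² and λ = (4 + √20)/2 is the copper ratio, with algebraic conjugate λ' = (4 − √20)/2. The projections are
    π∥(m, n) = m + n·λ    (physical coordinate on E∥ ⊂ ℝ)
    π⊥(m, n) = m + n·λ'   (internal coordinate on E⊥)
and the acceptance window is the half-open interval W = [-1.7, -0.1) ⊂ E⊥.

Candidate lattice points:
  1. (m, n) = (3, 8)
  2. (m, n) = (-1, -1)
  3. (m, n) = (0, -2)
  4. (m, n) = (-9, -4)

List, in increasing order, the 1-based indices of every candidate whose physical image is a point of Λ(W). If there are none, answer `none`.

λ' = (4−√20)/2 ≈ -0.236068.
#1 (3,8): internal coord 3 + (8)·λ' = +1.111456; +1.111456 ∉ [-1.7, -0.1) → out
#2 (-1,-1): internal coord -1 + (-1)·λ' = -0.763932; -0.763932 ∈ [-1.7, -0.1) → IN Λ
#3 (0,-2): internal coord 0 + (-2)·λ' = +0.472136; +0.472136 ∉ [-1.7, -0.1) → out
#4 (-9,-4): internal coord -9 + (-4)·λ' = -8.055728; -8.055728 ∉ [-1.7, -0.1) → out

2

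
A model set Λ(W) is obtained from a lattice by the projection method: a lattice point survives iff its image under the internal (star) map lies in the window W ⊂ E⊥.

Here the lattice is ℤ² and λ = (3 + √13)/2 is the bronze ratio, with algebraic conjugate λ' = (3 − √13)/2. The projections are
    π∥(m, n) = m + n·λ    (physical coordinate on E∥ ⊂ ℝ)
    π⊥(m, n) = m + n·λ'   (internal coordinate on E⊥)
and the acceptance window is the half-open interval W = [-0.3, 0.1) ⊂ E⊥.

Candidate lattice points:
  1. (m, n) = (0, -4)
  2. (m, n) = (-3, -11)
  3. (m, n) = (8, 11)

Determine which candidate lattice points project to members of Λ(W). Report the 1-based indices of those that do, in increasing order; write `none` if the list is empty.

none

λ' = (3−√13)/2 ≈ -0.302776.
[1] lift (0,-4): star map gives 1.211103; window check -0.3 ≤ 1.211103 < 0.1 is false → out
[2] lift (-3,-11): star map gives 0.330532; window check -0.3 ≤ 0.330532 < 0.1 is false → out
[3] lift (8,11): star map gives 4.669468; window check -0.3 ≤ 4.669468 < 0.1 is false → out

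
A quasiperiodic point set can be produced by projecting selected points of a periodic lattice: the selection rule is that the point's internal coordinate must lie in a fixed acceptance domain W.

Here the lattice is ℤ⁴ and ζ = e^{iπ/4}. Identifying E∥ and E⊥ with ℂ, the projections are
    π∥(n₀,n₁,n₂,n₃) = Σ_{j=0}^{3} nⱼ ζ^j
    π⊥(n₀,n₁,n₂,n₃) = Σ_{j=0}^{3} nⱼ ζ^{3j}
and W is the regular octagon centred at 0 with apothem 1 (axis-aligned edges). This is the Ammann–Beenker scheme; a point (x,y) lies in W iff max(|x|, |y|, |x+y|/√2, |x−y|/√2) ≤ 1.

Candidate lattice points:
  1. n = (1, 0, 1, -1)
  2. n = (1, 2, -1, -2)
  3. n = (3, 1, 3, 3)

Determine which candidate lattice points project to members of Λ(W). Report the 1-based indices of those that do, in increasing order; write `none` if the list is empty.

Internal map: ζ^{3j} for j=0..3 gives (1,0), (−√2/2,√2/2), (0,−1), (√2/2,√2/2).
candidate 1: n = (1, 0, 1, -1) → π⊥ ≈ (+0.2929, -1.7071); max(|x|,|y|,|x±y|/√2) = 1.7071 > 1 ⇒ ∉ W
candidate 2: n = (1, 2, -1, -2) → π⊥ ≈ (-1.8284, +1.0000); max(|x|,|y|,|x±y|/√2) = 2.0000 > 1 ⇒ ∉ W
candidate 3: n = (3, 1, 3, 3) → π⊥ ≈ (+4.4142, -0.1716); max(|x|,|y|,|x±y|/√2) = 4.4142 > 1 ⇒ ∉ W

none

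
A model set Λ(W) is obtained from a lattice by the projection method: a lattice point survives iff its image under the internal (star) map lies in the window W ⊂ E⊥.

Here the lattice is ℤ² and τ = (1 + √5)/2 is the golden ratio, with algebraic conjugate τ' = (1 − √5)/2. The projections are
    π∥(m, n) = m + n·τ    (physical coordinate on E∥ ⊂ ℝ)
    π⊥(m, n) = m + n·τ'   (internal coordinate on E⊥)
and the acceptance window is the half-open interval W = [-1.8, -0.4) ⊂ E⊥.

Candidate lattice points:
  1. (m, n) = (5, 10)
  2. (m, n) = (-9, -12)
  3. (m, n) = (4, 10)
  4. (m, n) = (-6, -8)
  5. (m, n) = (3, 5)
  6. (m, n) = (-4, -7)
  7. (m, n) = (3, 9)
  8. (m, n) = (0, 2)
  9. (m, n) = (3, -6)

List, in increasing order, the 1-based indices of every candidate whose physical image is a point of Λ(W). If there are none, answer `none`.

Numerically τ ≈ 1.618034 and τ' = −1/τ ≈ -0.618034.
#1 (5,10): internal coord 5 + (10)·τ' = -1.180340; -1.180340 ∈ [-1.8, -0.4) → IN Λ
#2 (-9,-12): internal coord -9 + (-12)·τ' = -1.583592; -1.583592 ∈ [-1.8, -0.4) → IN Λ
#3 (4,10): internal coord 4 + (10)·τ' = -2.180340; -2.180340 ∉ [-1.8, -0.4) → out
#4 (-6,-8): internal coord -6 + (-8)·τ' = -1.055728; -1.055728 ∈ [-1.8, -0.4) → IN Λ
#5 (3,5): internal coord 3 + (5)·τ' = -0.090170; -0.090170 ∉ [-1.8, -0.4) → out
#6 (-4,-7): internal coord -4 + (-7)·τ' = +0.326238; +0.326238 ∉ [-1.8, -0.4) → out
#7 (3,9): internal coord 3 + (9)·τ' = -2.562306; -2.562306 ∉ [-1.8, -0.4) → out
#8 (0,2): internal coord 0 + (2)·τ' = -1.236068; -1.236068 ∈ [-1.8, -0.4) → IN Λ
#9 (3,-6): internal coord 3 + (-6)·τ' = +6.708204; +6.708204 ∉ [-1.8, -0.4) → out

1, 2, 4, 8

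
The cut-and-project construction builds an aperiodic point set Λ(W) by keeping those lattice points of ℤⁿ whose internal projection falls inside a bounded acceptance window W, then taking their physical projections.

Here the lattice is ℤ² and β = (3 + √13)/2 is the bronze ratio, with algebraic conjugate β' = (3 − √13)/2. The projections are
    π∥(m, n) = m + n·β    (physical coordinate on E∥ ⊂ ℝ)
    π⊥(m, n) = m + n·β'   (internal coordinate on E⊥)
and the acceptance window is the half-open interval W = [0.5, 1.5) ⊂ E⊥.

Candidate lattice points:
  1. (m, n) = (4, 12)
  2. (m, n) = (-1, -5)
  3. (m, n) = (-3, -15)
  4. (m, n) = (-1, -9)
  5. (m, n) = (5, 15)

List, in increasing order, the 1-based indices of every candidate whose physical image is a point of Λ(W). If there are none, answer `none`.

Compute β' = (3−√13)/2 = -0.3028, so π⊥(m,n) = m -0.3028·n.
[1] lift (4,12): star map gives 0.3667; window check 0.5 ≤ 0.3667 < 1.5 is false → out
[2] lift (-1,-5): star map gives 0.5139; window check 0.5 ≤ 0.5139 < 1.5 is true → IN Λ
[3] lift (-3,-15): star map gives 1.5416; window check 0.5 ≤ 1.5416 < 1.5 is false → out
[4] lift (-1,-9): star map gives 1.7250; window check 0.5 ≤ 1.7250 < 1.5 is false → out
[5] lift (5,15): star map gives 0.4584; window check 0.5 ≤ 0.4584 < 1.5 is false → out

2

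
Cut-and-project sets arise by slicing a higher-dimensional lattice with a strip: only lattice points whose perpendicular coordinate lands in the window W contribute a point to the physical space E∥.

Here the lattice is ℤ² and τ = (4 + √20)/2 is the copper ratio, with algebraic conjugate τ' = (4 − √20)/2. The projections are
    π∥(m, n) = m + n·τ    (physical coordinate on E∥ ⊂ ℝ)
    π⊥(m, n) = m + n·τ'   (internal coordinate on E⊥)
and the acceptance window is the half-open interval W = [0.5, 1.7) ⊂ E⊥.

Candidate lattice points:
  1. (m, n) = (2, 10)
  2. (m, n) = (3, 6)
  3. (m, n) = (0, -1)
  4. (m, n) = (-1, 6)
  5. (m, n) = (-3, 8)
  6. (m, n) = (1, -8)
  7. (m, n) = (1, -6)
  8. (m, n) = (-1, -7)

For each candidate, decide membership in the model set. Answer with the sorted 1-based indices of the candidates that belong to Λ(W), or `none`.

Numerically τ ≈ 4.23607 and τ' = −1/τ ≈ -0.23607.
#1 (2,10): internal coord 2 + (10)·τ' = -0.36068; -0.36068 ∉ [0.5, 1.7) → out
#2 (3,6): internal coord 3 + (6)·τ' = +1.58359; +1.58359 ∈ [0.5, 1.7) → IN Λ
#3 (0,-1): internal coord 0 + (-1)·τ' = +0.23607; +0.23607 ∉ [0.5, 1.7) → out
#4 (-1,6): internal coord -1 + (6)·τ' = -2.41641; -2.41641 ∉ [0.5, 1.7) → out
#5 (-3,8): internal coord -3 + (8)·τ' = -4.88854; -4.88854 ∉ [0.5, 1.7) → out
#6 (1,-8): internal coord 1 + (-8)·τ' = +2.88854; +2.88854 ∉ [0.5, 1.7) → out
#7 (1,-6): internal coord 1 + (-6)·τ' = +2.41641; +2.41641 ∉ [0.5, 1.7) → out
#8 (-1,-7): internal coord -1 + (-7)·τ' = +0.65248; +0.65248 ∈ [0.5, 1.7) → IN Λ

2, 8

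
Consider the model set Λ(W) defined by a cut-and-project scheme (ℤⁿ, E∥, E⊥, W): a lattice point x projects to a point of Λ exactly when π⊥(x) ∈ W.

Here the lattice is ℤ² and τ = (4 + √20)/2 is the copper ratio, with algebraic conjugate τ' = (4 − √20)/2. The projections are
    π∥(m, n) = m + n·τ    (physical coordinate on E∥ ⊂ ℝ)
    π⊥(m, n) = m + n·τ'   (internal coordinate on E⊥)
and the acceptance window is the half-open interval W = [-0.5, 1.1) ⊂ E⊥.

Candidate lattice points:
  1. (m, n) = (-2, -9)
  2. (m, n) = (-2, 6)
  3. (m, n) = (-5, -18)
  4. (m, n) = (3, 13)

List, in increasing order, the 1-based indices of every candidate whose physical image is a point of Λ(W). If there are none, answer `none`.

1, 4

Compute τ' = (4−√20)/2 = -0.2361, so π⊥(m,n) = m -0.2361·n.
candidate 1: (m,n)=(-2,-9) → π∥ = -2-9·τ ≈ -40.1246, π⊥ = -2-9·τ' ≈ 0.1246 ∈ [-0.5, 1.1) ⇒ IN Λ
candidate 2: (m,n)=(-2,6) → π∥ = -2+6·τ ≈ 23.4164, π⊥ = -2+6·τ' ≈ -3.4164 ∉ [-0.5, 1.1) ⇒ out
candidate 3: (m,n)=(-5,-18) → π∥ = -5-18·τ ≈ -81.2492, π⊥ = -5-18·τ' ≈ -0.7508 ∉ [-0.5, 1.1) ⇒ out
candidate 4: (m,n)=(3,13) → π∥ = 3+13·τ ≈ 58.0689, π⊥ = 3+13·τ' ≈ -0.0689 ∈ [-0.5, 1.1) ⇒ IN Λ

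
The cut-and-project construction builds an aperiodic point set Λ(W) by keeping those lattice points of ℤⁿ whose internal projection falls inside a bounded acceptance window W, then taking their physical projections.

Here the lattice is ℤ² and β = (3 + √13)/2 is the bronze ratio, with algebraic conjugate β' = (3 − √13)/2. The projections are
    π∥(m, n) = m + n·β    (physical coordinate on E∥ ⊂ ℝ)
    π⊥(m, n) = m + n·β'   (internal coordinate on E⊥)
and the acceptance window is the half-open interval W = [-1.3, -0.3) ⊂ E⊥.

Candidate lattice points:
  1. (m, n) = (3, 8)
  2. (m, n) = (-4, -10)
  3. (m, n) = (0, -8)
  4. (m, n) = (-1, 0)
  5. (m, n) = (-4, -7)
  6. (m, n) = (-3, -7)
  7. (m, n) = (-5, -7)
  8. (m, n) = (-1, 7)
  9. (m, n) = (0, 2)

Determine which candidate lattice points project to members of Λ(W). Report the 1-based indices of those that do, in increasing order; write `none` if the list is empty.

2, 4, 6, 9

Numerically β ≈ 3.302776 and β' = −1/β ≈ -0.302776.
#1 (3,8): internal coord 3 + (8)·β' = +0.577795; +0.577795 ∉ [-1.3, -0.3) → out
#2 (-4,-10): internal coord -4 + (-10)·β' = -0.972244; -0.972244 ∈ [-1.3, -0.3) → IN Λ
#3 (0,-8): internal coord 0 + (-8)·β' = +2.422205; +2.422205 ∉ [-1.3, -0.3) → out
#4 (-1,0): internal coord -1 + (0)·β' = -1.000000; -1.000000 ∈ [-1.3, -0.3) → IN Λ
#5 (-4,-7): internal coord -4 + (-7)·β' = -1.880571; -1.880571 ∉ [-1.3, -0.3) → out
#6 (-3,-7): internal coord -3 + (-7)·β' = -0.880571; -0.880571 ∈ [-1.3, -0.3) → IN Λ
#7 (-5,-7): internal coord -5 + (-7)·β' = -2.880571; -2.880571 ∉ [-1.3, -0.3) → out
#8 (-1,7): internal coord -1 + (7)·β' = -3.119429; -3.119429 ∉ [-1.3, -0.3) → out
#9 (0,2): internal coord 0 + (2)·β' = -0.605551; -0.605551 ∈ [-1.3, -0.3) → IN Λ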